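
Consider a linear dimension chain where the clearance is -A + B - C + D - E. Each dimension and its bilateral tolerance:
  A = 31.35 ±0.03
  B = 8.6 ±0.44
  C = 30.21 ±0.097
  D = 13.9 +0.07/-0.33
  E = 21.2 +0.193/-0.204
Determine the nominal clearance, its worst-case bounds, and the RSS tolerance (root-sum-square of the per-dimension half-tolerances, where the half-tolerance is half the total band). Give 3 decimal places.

nominal=-60.260 wc=[-61.350,-59.419] rss=0.532

Stack each dimension's contribution:
  -A: nom -31.350 → Σnom=-31.350; wc +0.030/-0.030 → slack +0.030/-0.030; half-tol=0.030, Σhalf²=0.000900
  +B: nom +8.600 → Σnom=-22.750; wc +0.440/-0.440 → slack +0.470/-0.470; half-tol=0.440, Σhalf²=0.194500
  -C: nom -30.210 → Σnom=-52.960; wc +0.097/-0.097 → slack +0.567/-0.567; half-tol=0.097, Σhalf²=0.203909
  +D: nom +13.900 → Σnom=-39.060; wc +0.070/-0.330 → slack +0.637/-0.897; half-tol=0.200, Σhalf²=0.243909
  -E: nom -21.200 → Σnom=-60.260; wc +0.204/-0.193 → slack +0.841/-1.090; half-tol=0.199, Σhalf²=0.283311
Nominal = -60.260. Worst-case = [-60.260 - 1.090, -60.260 + 0.841] = [-61.350, -59.419]. RSS = √0.283311 = 0.532.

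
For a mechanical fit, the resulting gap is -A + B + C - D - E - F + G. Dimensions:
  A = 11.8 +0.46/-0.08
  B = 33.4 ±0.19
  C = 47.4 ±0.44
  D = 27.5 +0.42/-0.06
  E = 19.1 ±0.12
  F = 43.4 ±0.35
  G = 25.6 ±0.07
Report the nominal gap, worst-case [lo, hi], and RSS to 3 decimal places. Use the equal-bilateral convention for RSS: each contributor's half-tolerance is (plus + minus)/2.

Stack each dimension's contribution:
  -A: nom -11.800 → Σnom=-11.800; wc +0.080/-0.460 → slack +0.080/-0.460; half-tol=0.270, Σhalf²=0.072900
  +B: nom +33.400 → Σnom=21.600; wc +0.190/-0.190 → slack +0.270/-0.650; half-tol=0.190, Σhalf²=0.109000
  +C: nom +47.400 → Σnom=69.000; wc +0.440/-0.440 → slack +0.710/-1.090; half-tol=0.440, Σhalf²=0.302600
  -D: nom -27.500 → Σnom=41.500; wc +0.060/-0.420 → slack +0.770/-1.510; half-tol=0.240, Σhalf²=0.360200
  -E: nom -19.100 → Σnom=22.400; wc +0.120/-0.120 → slack +0.890/-1.630; half-tol=0.120, Σhalf²=0.374600
  -F: nom -43.400 → Σnom=-21.000; wc +0.350/-0.350 → slack +1.240/-1.980; half-tol=0.350, Σhalf²=0.497100
  +G: nom +25.600 → Σnom=4.600; wc +0.070/-0.070 → slack +1.310/-2.050; half-tol=0.070, Σhalf²=0.502000
Nominal = 4.600. Worst-case = [4.600 - 2.050, 4.600 + 1.310] = [2.550, 5.910]. RSS = √0.502000 = 0.709.

nominal=4.600 wc=[2.550,5.910] rss=0.709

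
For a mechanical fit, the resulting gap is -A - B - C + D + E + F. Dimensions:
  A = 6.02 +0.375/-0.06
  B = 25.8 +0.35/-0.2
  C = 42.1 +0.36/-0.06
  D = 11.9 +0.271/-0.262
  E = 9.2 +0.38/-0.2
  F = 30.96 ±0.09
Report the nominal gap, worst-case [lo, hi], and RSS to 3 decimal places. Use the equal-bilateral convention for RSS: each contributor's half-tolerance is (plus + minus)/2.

nominal=-21.860 wc=[-23.497,-20.799] rss=0.575

Stack each dimension's contribution:
  -A: nom -6.020 → Σnom=-6.020; wc +0.060/-0.375 → slack +0.060/-0.375; half-tol=0.217, Σhalf²=0.047306
  -B: nom -25.800 → Σnom=-31.820; wc +0.200/-0.350 → slack +0.260/-0.725; half-tol=0.275, Σhalf²=0.122931
  -C: nom -42.100 → Σnom=-73.920; wc +0.060/-0.360 → slack +0.320/-1.085; half-tol=0.210, Σhalf²=0.167031
  +D: nom +11.900 → Σnom=-62.020; wc +0.271/-0.262 → slack +0.591/-1.347; half-tol=0.267, Σhalf²=0.238054
  +E: nom +9.200 → Σnom=-52.820; wc +0.380/-0.200 → slack +0.971/-1.547; half-tol=0.290, Σhalf²=0.322154
  +F: nom +30.960 → Σnom=-21.860; wc +0.090/-0.090 → slack +1.061/-1.637; half-tol=0.090, Σhalf²=0.330254
Nominal = -21.860. Worst-case = [-21.860 - 1.637, -21.860 + 1.061] = [-23.497, -20.799]. RSS = √0.330254 = 0.575.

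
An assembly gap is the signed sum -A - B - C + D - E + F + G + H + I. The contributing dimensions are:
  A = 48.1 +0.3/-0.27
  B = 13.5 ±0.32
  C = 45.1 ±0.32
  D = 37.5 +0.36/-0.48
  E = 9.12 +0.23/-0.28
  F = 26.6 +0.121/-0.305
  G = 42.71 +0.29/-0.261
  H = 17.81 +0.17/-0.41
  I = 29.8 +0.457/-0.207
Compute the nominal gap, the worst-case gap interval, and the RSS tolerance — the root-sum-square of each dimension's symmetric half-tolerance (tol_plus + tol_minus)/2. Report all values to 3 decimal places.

Stack each dimension's contribution:
  -A: nom -48.100 → Σnom=-48.100; wc +0.270/-0.300 → slack +0.270/-0.300; half-tol=0.285, Σhalf²=0.081225
  -B: nom -13.500 → Σnom=-61.600; wc +0.320/-0.320 → slack +0.590/-0.620; half-tol=0.320, Σhalf²=0.183625
  -C: nom -45.100 → Σnom=-106.700; wc +0.320/-0.320 → slack +0.910/-0.940; half-tol=0.320, Σhalf²=0.286025
  +D: nom +37.500 → Σnom=-69.200; wc +0.360/-0.480 → slack +1.270/-1.420; half-tol=0.420, Σhalf²=0.462425
  -E: nom -9.120 → Σnom=-78.320; wc +0.280/-0.230 → slack +1.550/-1.650; half-tol=0.255, Σhalf²=0.527450
  +F: nom +26.600 → Σnom=-51.720; wc +0.121/-0.305 → slack +1.671/-1.955; half-tol=0.213, Σhalf²=0.572819
  +G: nom +42.710 → Σnom=-9.010; wc +0.290/-0.261 → slack +1.961/-2.216; half-tol=0.275, Σhalf²=0.648719
  +H: nom +17.810 → Σnom=8.800; wc +0.170/-0.410 → slack +2.131/-2.626; half-tol=0.290, Σhalf²=0.732819
  +I: nom +29.800 → Σnom=38.600; wc +0.457/-0.207 → slack +2.588/-2.833; half-tol=0.332, Σhalf²=0.843043
Nominal = 38.600. Worst-case = [38.600 - 2.833, 38.600 + 2.588] = [35.767, 41.188]. RSS = √0.843043 = 0.918.

nominal=38.600 wc=[35.767,41.188] rss=0.918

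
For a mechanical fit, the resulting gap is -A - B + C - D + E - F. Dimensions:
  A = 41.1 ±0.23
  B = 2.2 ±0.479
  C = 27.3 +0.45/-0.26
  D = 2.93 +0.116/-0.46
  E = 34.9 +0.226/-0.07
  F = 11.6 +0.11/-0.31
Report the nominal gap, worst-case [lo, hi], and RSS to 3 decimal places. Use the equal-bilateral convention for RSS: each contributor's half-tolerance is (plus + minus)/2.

nominal=4.370 wc=[3.105,6.525] rss=0.747

Stack each dimension's contribution:
  -A: nom -41.100 → Σnom=-41.100; wc +0.230/-0.230 → slack +0.230/-0.230; half-tol=0.230, Σhalf²=0.052900
  -B: nom -2.200 → Σnom=-43.300; wc +0.479/-0.479 → slack +0.709/-0.709; half-tol=0.479, Σhalf²=0.282341
  +C: nom +27.300 → Σnom=-16.000; wc +0.450/-0.260 → slack +1.159/-0.969; half-tol=0.355, Σhalf²=0.408366
  -D: nom -2.930 → Σnom=-18.930; wc +0.460/-0.116 → slack +1.619/-1.085; half-tol=0.288, Σhalf²=0.491310
  +E: nom +34.900 → Σnom=15.970; wc +0.226/-0.070 → slack +1.845/-1.155; half-tol=0.148, Σhalf²=0.513214
  -F: nom -11.600 → Σnom=4.370; wc +0.310/-0.110 → slack +2.155/-1.265; half-tol=0.210, Σhalf²=0.557314
Nominal = 4.370. Worst-case = [4.370 - 1.265, 4.370 + 2.155] = [3.105, 6.525]. RSS = √0.557314 = 0.747.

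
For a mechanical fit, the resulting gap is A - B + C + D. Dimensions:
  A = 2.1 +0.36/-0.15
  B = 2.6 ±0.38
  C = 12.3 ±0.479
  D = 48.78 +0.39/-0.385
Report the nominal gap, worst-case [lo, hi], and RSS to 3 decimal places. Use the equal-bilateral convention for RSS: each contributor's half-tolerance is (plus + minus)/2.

nominal=60.580 wc=[59.186,62.189] rss=0.767

Stack each dimension's contribution:
  +A: nom +2.100 → Σnom=2.100; wc +0.360/-0.150 → slack +0.360/-0.150; half-tol=0.255, Σhalf²=0.065025
  -B: nom -2.600 → Σnom=-0.500; wc +0.380/-0.380 → slack +0.740/-0.530; half-tol=0.380, Σhalf²=0.209425
  +C: nom +12.300 → Σnom=11.800; wc +0.479/-0.479 → slack +1.219/-1.009; half-tol=0.479, Σhalf²=0.438866
  +D: nom +48.780 → Σnom=60.580; wc +0.390/-0.385 → slack +1.609/-1.394; half-tol=0.388, Σhalf²=0.589022
Nominal = 60.580. Worst-case = [60.580 - 1.394, 60.580 + 1.609] = [59.186, 62.189]. RSS = √0.589022 = 0.767.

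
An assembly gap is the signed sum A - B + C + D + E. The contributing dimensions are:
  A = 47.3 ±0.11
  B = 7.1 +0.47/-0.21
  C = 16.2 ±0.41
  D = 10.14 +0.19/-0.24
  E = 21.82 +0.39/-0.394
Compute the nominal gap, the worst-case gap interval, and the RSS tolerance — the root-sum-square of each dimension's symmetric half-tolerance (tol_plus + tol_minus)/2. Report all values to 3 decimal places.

Stack each dimension's contribution:
  +A: nom +47.300 → Σnom=47.300; wc +0.110/-0.110 → slack +0.110/-0.110; half-tol=0.110, Σhalf²=0.012100
  -B: nom -7.100 → Σnom=40.200; wc +0.210/-0.470 → slack +0.320/-0.580; half-tol=0.340, Σhalf²=0.127700
  +C: nom +16.200 → Σnom=56.400; wc +0.410/-0.410 → slack +0.730/-0.990; half-tol=0.410, Σhalf²=0.295800
  +D: nom +10.140 → Σnom=66.540; wc +0.190/-0.240 → slack +0.920/-1.230; half-tol=0.215, Σhalf²=0.342025
  +E: nom +21.820 → Σnom=88.360; wc +0.390/-0.394 → slack +1.310/-1.624; half-tol=0.392, Σhalf²=0.495689
Nominal = 88.360. Worst-case = [88.360 - 1.624, 88.360 + 1.310] = [86.736, 89.670]. RSS = √0.495689 = 0.704.

nominal=88.360 wc=[86.736,89.670] rss=0.704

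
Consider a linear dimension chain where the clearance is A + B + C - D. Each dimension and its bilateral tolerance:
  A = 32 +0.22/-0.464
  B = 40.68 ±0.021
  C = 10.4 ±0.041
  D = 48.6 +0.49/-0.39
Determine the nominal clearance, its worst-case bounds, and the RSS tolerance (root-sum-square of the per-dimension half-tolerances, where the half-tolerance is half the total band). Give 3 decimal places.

nominal=34.480 wc=[33.464,35.152] rss=0.559

Stack each dimension's contribution:
  +A: nom +32.000 → Σnom=32.000; wc +0.220/-0.464 → slack +0.220/-0.464; half-tol=0.342, Σhalf²=0.116964
  +B: nom +40.680 → Σnom=72.680; wc +0.021/-0.021 → slack +0.241/-0.485; half-tol=0.021, Σhalf²=0.117405
  +C: nom +10.400 → Σnom=83.080; wc +0.041/-0.041 → slack +0.282/-0.526; half-tol=0.041, Σhalf²=0.119086
  -D: nom -48.600 → Σnom=34.480; wc +0.390/-0.490 → slack +0.672/-1.016; half-tol=0.440, Σhalf²=0.312686
Nominal = 34.480. Worst-case = [34.480 - 1.016, 34.480 + 0.672] = [33.464, 35.152]. RSS = √0.312686 = 0.559.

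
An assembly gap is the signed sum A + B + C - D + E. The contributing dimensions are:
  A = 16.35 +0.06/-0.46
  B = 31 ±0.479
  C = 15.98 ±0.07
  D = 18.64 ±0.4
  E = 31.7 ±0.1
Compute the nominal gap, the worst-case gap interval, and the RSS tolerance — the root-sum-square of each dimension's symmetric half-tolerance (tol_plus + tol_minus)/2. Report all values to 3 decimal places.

Stack each dimension's contribution:
  +A: nom +16.350 → Σnom=16.350; wc +0.060/-0.460 → slack +0.060/-0.460; half-tol=0.260, Σhalf²=0.067600
  +B: nom +31.000 → Σnom=47.350; wc +0.479/-0.479 → slack +0.539/-0.939; half-tol=0.479, Σhalf²=0.297041
  +C: nom +15.980 → Σnom=63.330; wc +0.070/-0.070 → slack +0.609/-1.009; half-tol=0.070, Σhalf²=0.301941
  -D: nom -18.640 → Σnom=44.690; wc +0.400/-0.400 → slack +1.009/-1.409; half-tol=0.400, Σhalf²=0.461941
  +E: nom +31.700 → Σnom=76.390; wc +0.100/-0.100 → slack +1.109/-1.509; half-tol=0.100, Σhalf²=0.471941
Nominal = 76.390. Worst-case = [76.390 - 1.509, 76.390 + 1.109] = [74.881, 77.499]. RSS = √0.471941 = 0.687.

nominal=76.390 wc=[74.881,77.499] rss=0.687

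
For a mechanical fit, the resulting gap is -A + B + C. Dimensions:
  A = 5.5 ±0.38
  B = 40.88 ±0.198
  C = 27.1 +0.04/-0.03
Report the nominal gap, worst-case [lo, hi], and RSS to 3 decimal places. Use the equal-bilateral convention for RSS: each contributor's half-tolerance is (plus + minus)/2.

nominal=62.480 wc=[61.872,63.098] rss=0.430

Stack each dimension's contribution:
  -A: nom -5.500 → Σnom=-5.500; wc +0.380/-0.380 → slack +0.380/-0.380; half-tol=0.380, Σhalf²=0.144400
  +B: nom +40.880 → Σnom=35.380; wc +0.198/-0.198 → slack +0.578/-0.578; half-tol=0.198, Σhalf²=0.183604
  +C: nom +27.100 → Σnom=62.480; wc +0.040/-0.030 → slack +0.618/-0.608; half-tol=0.035, Σhalf²=0.184829
Nominal = 62.480. Worst-case = [62.480 - 0.608, 62.480 + 0.618] = [61.872, 63.098]. RSS = √0.184829 = 0.430.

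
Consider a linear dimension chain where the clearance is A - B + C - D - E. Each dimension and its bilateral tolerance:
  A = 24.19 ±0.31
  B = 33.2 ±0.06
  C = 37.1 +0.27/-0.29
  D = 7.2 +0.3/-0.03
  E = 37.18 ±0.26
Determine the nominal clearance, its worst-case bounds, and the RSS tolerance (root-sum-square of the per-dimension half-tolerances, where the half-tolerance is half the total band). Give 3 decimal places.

nominal=-16.290 wc=[-17.510,-15.360] rss=0.522

Stack each dimension's contribution:
  +A: nom +24.190 → Σnom=24.190; wc +0.310/-0.310 → slack +0.310/-0.310; half-tol=0.310, Σhalf²=0.096100
  -B: nom -33.200 → Σnom=-9.010; wc +0.060/-0.060 → slack +0.370/-0.370; half-tol=0.060, Σhalf²=0.099700
  +C: nom +37.100 → Σnom=28.090; wc +0.270/-0.290 → slack +0.640/-0.660; half-tol=0.280, Σhalf²=0.178100
  -D: nom -7.200 → Σnom=20.890; wc +0.030/-0.300 → slack +0.670/-0.960; half-tol=0.165, Σhalf²=0.205325
  -E: nom -37.180 → Σnom=-16.290; wc +0.260/-0.260 → slack +0.930/-1.220; half-tol=0.260, Σhalf²=0.272925
Nominal = -16.290. Worst-case = [-16.290 - 1.220, -16.290 + 0.930] = [-17.510, -15.360]. RSS = √0.272925 = 0.522.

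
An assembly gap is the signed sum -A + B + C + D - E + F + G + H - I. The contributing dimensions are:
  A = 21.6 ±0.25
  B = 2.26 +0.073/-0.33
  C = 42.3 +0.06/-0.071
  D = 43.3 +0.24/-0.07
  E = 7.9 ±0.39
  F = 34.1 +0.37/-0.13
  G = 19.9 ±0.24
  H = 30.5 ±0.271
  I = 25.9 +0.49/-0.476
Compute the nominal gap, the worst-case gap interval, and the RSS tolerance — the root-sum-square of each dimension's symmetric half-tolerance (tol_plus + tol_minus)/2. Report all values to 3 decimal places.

Stack each dimension's contribution:
  -A: nom -21.600 → Σnom=-21.600; wc +0.250/-0.250 → slack +0.250/-0.250; half-tol=0.250, Σhalf²=0.062500
  +B: nom +2.260 → Σnom=-19.340; wc +0.073/-0.330 → slack +0.323/-0.580; half-tol=0.202, Σhalf²=0.103102
  +C: nom +42.300 → Σnom=22.960; wc +0.060/-0.071 → slack +0.383/-0.651; half-tol=0.066, Σhalf²=0.107393
  +D: nom +43.300 → Σnom=66.260; wc +0.240/-0.070 → slack +0.623/-0.721; half-tol=0.155, Σhalf²=0.131417
  -E: nom -7.900 → Σnom=58.360; wc +0.390/-0.390 → slack +1.013/-1.111; half-tol=0.390, Σhalf²=0.283517
  +F: nom +34.100 → Σnom=92.460; wc +0.370/-0.130 → slack +1.383/-1.241; half-tol=0.250, Σhalf²=0.346017
  +G: nom +19.900 → Σnom=112.360; wc +0.240/-0.240 → slack +1.623/-1.481; half-tol=0.240, Σhalf²=0.403617
  +H: nom +30.500 → Σnom=142.860; wc +0.271/-0.271 → slack +1.894/-1.752; half-tol=0.271, Σhalf²=0.477058
  -I: nom -25.900 → Σnom=116.960; wc +0.476/-0.490 → slack +2.370/-2.242; half-tol=0.483, Σhalf²=0.710347
Nominal = 116.960. Worst-case = [116.960 - 2.242, 116.960 + 2.370] = [114.718, 119.330]. RSS = √0.710347 = 0.843.

nominal=116.960 wc=[114.718,119.330] rss=0.843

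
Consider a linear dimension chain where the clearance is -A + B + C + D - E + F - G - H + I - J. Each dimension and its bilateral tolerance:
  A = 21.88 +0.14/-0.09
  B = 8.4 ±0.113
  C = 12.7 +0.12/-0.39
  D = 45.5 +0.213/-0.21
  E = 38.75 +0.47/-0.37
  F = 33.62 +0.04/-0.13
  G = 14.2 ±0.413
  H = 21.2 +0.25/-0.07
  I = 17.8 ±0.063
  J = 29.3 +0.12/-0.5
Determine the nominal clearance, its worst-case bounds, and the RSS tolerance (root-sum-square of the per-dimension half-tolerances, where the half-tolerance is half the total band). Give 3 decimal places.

nominal=-7.310 wc=[-9.609,-5.318] rss=0.785

Stack each dimension's contribution:
  -A: nom -21.880 → Σnom=-21.880; wc +0.090/-0.140 → slack +0.090/-0.140; half-tol=0.115, Σhalf²=0.013225
  +B: nom +8.400 → Σnom=-13.480; wc +0.113/-0.113 → slack +0.203/-0.253; half-tol=0.113, Σhalf²=0.025994
  +C: nom +12.700 → Σnom=-0.780; wc +0.120/-0.390 → slack +0.323/-0.643; half-tol=0.255, Σhalf²=0.091019
  +D: nom +45.500 → Σnom=44.720; wc +0.213/-0.210 → slack +0.536/-0.853; half-tol=0.211, Σhalf²=0.135751
  -E: nom -38.750 → Σnom=5.970; wc +0.370/-0.470 → slack +0.906/-1.323; half-tol=0.420, Σhalf²=0.312151
  +F: nom +33.620 → Σnom=39.590; wc +0.040/-0.130 → slack +0.946/-1.453; half-tol=0.085, Σhalf²=0.319376
  -G: nom -14.200 → Σnom=25.390; wc +0.413/-0.413 → slack +1.359/-1.866; half-tol=0.413, Σhalf²=0.489945
  -H: nom -21.200 → Σnom=4.190; wc +0.070/-0.250 → slack +1.429/-2.116; half-tol=0.160, Σhalf²=0.515545
  +I: nom +17.800 → Σnom=21.990; wc +0.063/-0.063 → slack +1.492/-2.179; half-tol=0.063, Σhalf²=0.519514
  -J: nom -29.300 → Σnom=-7.310; wc +0.500/-0.120 → slack +1.992/-2.299; half-tol=0.310, Σhalf²=0.615614
Nominal = -7.310. Worst-case = [-7.310 - 2.299, -7.310 + 1.992] = [-9.609, -5.318]. RSS = √0.615614 = 0.785.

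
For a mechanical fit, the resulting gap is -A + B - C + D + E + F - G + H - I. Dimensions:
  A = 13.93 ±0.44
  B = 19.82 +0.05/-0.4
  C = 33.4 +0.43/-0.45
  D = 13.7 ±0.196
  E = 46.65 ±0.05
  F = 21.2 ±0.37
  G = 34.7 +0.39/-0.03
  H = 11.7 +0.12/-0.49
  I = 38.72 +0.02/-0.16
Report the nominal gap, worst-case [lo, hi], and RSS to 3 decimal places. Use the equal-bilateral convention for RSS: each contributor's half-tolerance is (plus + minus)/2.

Stack each dimension's contribution:
  -A: nom -13.930 → Σnom=-13.930; wc +0.440/-0.440 → slack +0.440/-0.440; half-tol=0.440, Σhalf²=0.193600
  +B: nom +19.820 → Σnom=5.890; wc +0.050/-0.400 → slack +0.490/-0.840; half-tol=0.225, Σhalf²=0.244225
  -C: nom -33.400 → Σnom=-27.510; wc +0.450/-0.430 → slack +0.940/-1.270; half-tol=0.440, Σhalf²=0.437825
  +D: nom +13.700 → Σnom=-13.810; wc +0.196/-0.196 → slack +1.136/-1.466; half-tol=0.196, Σhalf²=0.476241
  +E: nom +46.650 → Σnom=32.840; wc +0.050/-0.050 → slack +1.186/-1.516; half-tol=0.050, Σhalf²=0.478741
  +F: nom +21.200 → Σnom=54.040; wc +0.370/-0.370 → slack +1.556/-1.886; half-tol=0.370, Σhalf²=0.615641
  -G: nom -34.700 → Σnom=19.340; wc +0.030/-0.390 → slack +1.586/-2.276; half-tol=0.210, Σhalf²=0.659741
  +H: nom +11.700 → Σnom=31.040; wc +0.120/-0.490 → slack +1.706/-2.766; half-tol=0.305, Σhalf²=0.752766
  -I: nom -38.720 → Σnom=-7.680; wc +0.160/-0.020 → slack +1.866/-2.786; half-tol=0.090, Σhalf²=0.760866
Nominal = -7.680. Worst-case = [-7.680 - 2.786, -7.680 + 1.866] = [-10.466, -5.814]. RSS = √0.760866 = 0.872.

nominal=-7.680 wc=[-10.466,-5.814] rss=0.872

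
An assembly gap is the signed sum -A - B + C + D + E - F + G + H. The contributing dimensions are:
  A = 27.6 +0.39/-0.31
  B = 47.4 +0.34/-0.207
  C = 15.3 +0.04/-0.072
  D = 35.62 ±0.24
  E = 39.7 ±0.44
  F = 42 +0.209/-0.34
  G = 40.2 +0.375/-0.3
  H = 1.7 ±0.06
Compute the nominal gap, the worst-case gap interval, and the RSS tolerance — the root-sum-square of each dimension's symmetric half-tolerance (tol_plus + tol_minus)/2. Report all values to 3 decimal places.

nominal=15.520 wc=[13.469,17.532] rss=0.803

Stack each dimension's contribution:
  -A: nom -27.600 → Σnom=-27.600; wc +0.310/-0.390 → slack +0.310/-0.390; half-tol=0.350, Σhalf²=0.122500
  -B: nom -47.400 → Σnom=-75.000; wc +0.207/-0.340 → slack +0.517/-0.730; half-tol=0.274, Σhalf²=0.197302
  +C: nom +15.300 → Σnom=-59.700; wc +0.040/-0.072 → slack +0.557/-0.802; half-tol=0.056, Σhalf²=0.200438
  +D: nom +35.620 → Σnom=-24.080; wc +0.240/-0.240 → slack +0.797/-1.042; half-tol=0.240, Σhalf²=0.258038
  +E: nom +39.700 → Σnom=15.620; wc +0.440/-0.440 → slack +1.237/-1.482; half-tol=0.440, Σhalf²=0.451638
  -F: nom -42.000 → Σnom=-26.380; wc +0.340/-0.209 → slack +1.577/-1.691; half-tol=0.275, Σhalf²=0.526989
  +G: nom +40.200 → Σnom=13.820; wc +0.375/-0.300 → slack +1.952/-1.991; half-tol=0.338, Σhalf²=0.640895
  +H: nom +1.700 → Σnom=15.520; wc +0.060/-0.060 → slack +2.012/-2.051; half-tol=0.060, Σhalf²=0.644495
Nominal = 15.520. Worst-case = [15.520 - 2.051, 15.520 + 2.012] = [13.469, 17.532]. RSS = √0.644495 = 0.803.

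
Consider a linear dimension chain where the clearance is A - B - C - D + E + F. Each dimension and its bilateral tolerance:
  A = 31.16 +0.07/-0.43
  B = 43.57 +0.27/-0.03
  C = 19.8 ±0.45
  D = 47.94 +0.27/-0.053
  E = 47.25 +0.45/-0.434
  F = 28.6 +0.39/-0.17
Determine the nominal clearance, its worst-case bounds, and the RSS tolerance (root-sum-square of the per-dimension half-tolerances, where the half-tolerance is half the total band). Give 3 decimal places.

nominal=-4.300 wc=[-6.324,-2.857] rss=0.766

Stack each dimension's contribution:
  +A: nom +31.160 → Σnom=31.160; wc +0.070/-0.430 → slack +0.070/-0.430; half-tol=0.250, Σhalf²=0.062500
  -B: nom -43.570 → Σnom=-12.410; wc +0.030/-0.270 → slack +0.100/-0.700; half-tol=0.150, Σhalf²=0.085000
  -C: nom -19.800 → Σnom=-32.210; wc +0.450/-0.450 → slack +0.550/-1.150; half-tol=0.450, Σhalf²=0.287500
  -D: nom -47.940 → Σnom=-80.150; wc +0.053/-0.270 → slack +0.603/-1.420; half-tol=0.162, Σhalf²=0.313582
  +E: nom +47.250 → Σnom=-32.900; wc +0.450/-0.434 → slack +1.053/-1.854; half-tol=0.442, Σhalf²=0.508946
  +F: nom +28.600 → Σnom=-4.300; wc +0.390/-0.170 → slack +1.443/-2.024; half-tol=0.280, Σhalf²=0.587346
Nominal = -4.300. Worst-case = [-4.300 - 2.024, -4.300 + 1.443] = [-6.324, -2.857]. RSS = √0.587346 = 0.766.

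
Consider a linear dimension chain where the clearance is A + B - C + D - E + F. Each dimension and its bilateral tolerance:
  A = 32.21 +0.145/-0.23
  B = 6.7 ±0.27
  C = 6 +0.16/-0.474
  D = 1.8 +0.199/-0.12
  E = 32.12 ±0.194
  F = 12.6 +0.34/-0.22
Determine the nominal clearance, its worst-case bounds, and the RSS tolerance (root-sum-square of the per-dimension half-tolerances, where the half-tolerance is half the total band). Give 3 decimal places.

Stack each dimension's contribution:
  +A: nom +32.210 → Σnom=32.210; wc +0.145/-0.230 → slack +0.145/-0.230; half-tol=0.188, Σhalf²=0.035156
  +B: nom +6.700 → Σnom=38.910; wc +0.270/-0.270 → slack +0.415/-0.500; half-tol=0.270, Σhalf²=0.108056
  -C: nom -6.000 → Σnom=32.910; wc +0.474/-0.160 → slack +0.889/-0.660; half-tol=0.317, Σhalf²=0.208545
  +D: nom +1.800 → Σnom=34.710; wc +0.199/-0.120 → slack +1.088/-0.780; half-tol=0.160, Σhalf²=0.233986
  -E: nom -32.120 → Σnom=2.590; wc +0.194/-0.194 → slack +1.282/-0.974; half-tol=0.194, Σhalf²=0.271622
  +F: nom +12.600 → Σnom=15.190; wc +0.340/-0.220 → slack +1.622/-1.194; half-tol=0.280, Σhalf²=0.350022
Nominal = 15.190. Worst-case = [15.190 - 1.194, 15.190 + 1.622] = [13.996, 16.812]. RSS = √0.350022 = 0.592.

nominal=15.190 wc=[13.996,16.812] rss=0.592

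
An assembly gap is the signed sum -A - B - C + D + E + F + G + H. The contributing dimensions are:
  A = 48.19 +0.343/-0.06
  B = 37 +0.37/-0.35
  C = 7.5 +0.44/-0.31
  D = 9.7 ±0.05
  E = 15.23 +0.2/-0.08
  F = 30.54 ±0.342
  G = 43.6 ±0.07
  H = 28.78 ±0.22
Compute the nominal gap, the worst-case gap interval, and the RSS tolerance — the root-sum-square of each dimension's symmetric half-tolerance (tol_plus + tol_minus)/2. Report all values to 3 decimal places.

nominal=35.160 wc=[33.245,36.762] rss=0.709

Stack each dimension's contribution:
  -A: nom -48.190 → Σnom=-48.190; wc +0.060/-0.343 → slack +0.060/-0.343; half-tol=0.202, Σhalf²=0.040602
  -B: nom -37.000 → Σnom=-85.190; wc +0.350/-0.370 → slack +0.410/-0.713; half-tol=0.360, Σhalf²=0.170202
  -C: nom -7.500 → Σnom=-92.690; wc +0.310/-0.440 → slack +0.720/-1.153; half-tol=0.375, Σhalf²=0.310827
  +D: nom +9.700 → Σnom=-82.990; wc +0.050/-0.050 → slack +0.770/-1.203; half-tol=0.050, Σhalf²=0.313327
  +E: nom +15.230 → Σnom=-67.760; wc +0.200/-0.080 → slack +0.970/-1.283; half-tol=0.140, Σhalf²=0.332927
  +F: nom +30.540 → Σnom=-37.220; wc +0.342/-0.342 → slack +1.312/-1.625; half-tol=0.342, Σhalf²=0.449891
  +G: nom +43.600 → Σnom=6.380; wc +0.070/-0.070 → slack +1.382/-1.695; half-tol=0.070, Σhalf²=0.454791
  +H: nom +28.780 → Σnom=35.160; wc +0.220/-0.220 → slack +1.602/-1.915; half-tol=0.220, Σhalf²=0.503191
Nominal = 35.160. Worst-case = [35.160 - 1.915, 35.160 + 1.602] = [33.245, 36.762]. RSS = √0.503191 = 0.709.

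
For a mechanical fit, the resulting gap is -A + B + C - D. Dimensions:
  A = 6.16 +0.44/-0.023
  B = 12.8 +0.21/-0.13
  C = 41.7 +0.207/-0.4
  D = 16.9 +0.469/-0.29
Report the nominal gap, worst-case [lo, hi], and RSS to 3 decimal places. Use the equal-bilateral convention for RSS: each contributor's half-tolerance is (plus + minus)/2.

Stack each dimension's contribution:
  -A: nom -6.160 → Σnom=-6.160; wc +0.023/-0.440 → slack +0.023/-0.440; half-tol=0.232, Σhalf²=0.053592
  +B: nom +12.800 → Σnom=6.640; wc +0.210/-0.130 → slack +0.233/-0.570; half-tol=0.170, Σhalf²=0.082492
  +C: nom +41.700 → Σnom=48.340; wc +0.207/-0.400 → slack +0.440/-0.970; half-tol=0.303, Σhalf²=0.174604
  -D: nom -16.900 → Σnom=31.440; wc +0.290/-0.469 → slack +0.730/-1.439; half-tol=0.379, Σhalf²=0.318625
Nominal = 31.440. Worst-case = [31.440 - 1.439, 31.440 + 0.730] = [30.001, 32.170]. RSS = √0.318625 = 0.564.

nominal=31.440 wc=[30.001,32.170] rss=0.564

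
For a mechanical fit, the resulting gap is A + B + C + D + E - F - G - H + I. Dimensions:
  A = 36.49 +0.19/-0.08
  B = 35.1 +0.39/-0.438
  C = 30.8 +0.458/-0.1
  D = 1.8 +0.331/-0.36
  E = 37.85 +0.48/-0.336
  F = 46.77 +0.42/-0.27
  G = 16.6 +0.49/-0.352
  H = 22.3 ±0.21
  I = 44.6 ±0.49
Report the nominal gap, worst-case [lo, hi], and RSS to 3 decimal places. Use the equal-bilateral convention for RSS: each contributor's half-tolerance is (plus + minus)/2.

nominal=100.970 wc=[98.046,104.141] rss=1.065

Stack each dimension's contribution:
  +A: nom +36.490 → Σnom=36.490; wc +0.190/-0.080 → slack +0.190/-0.080; half-tol=0.135, Σhalf²=0.018225
  +B: nom +35.100 → Σnom=71.590; wc +0.390/-0.438 → slack +0.580/-0.518; half-tol=0.414, Σhalf²=0.189621
  +C: nom +30.800 → Σnom=102.390; wc +0.458/-0.100 → slack +1.038/-0.618; half-tol=0.279, Σhalf²=0.267462
  +D: nom +1.800 → Σnom=104.190; wc +0.331/-0.360 → slack +1.369/-0.978; half-tol=0.346, Σhalf²=0.386832
  +E: nom +37.850 → Σnom=142.040; wc +0.480/-0.336 → slack +1.849/-1.314; half-tol=0.408, Σhalf²=0.553296
  -F: nom -46.770 → Σnom=95.270; wc +0.270/-0.420 → slack +2.119/-1.734; half-tol=0.345, Σhalf²=0.672321
  -G: nom -16.600 → Σnom=78.670; wc +0.352/-0.490 → slack +2.471/-2.224; half-tol=0.421, Σhalf²=0.849562
  -H: nom -22.300 → Σnom=56.370; wc +0.210/-0.210 → slack +2.681/-2.434; half-tol=0.210, Σhalf²=0.893662
  +I: nom +44.600 → Σnom=100.970; wc +0.490/-0.490 → slack +3.171/-2.924; half-tol=0.490, Σhalf²=1.133762
Nominal = 100.970. Worst-case = [100.970 - 2.924, 100.970 + 3.171] = [98.046, 104.141]. RSS = √1.133762 = 1.065.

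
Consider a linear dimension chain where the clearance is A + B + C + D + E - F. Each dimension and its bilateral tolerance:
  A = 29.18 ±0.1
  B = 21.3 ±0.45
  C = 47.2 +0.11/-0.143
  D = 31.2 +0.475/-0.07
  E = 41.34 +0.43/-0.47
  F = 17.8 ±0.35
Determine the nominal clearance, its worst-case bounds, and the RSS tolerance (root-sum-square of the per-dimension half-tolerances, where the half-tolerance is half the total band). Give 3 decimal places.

Stack each dimension's contribution:
  +A: nom +29.180 → Σnom=29.180; wc +0.100/-0.100 → slack +0.100/-0.100; half-tol=0.100, Σhalf²=0.010000
  +B: nom +21.300 → Σnom=50.480; wc +0.450/-0.450 → slack +0.550/-0.550; half-tol=0.450, Σhalf²=0.212500
  +C: nom +47.200 → Σnom=97.680; wc +0.110/-0.143 → slack +0.660/-0.693; half-tol=0.127, Σhalf²=0.228502
  +D: nom +31.200 → Σnom=128.880; wc +0.475/-0.070 → slack +1.135/-0.763; half-tol=0.272, Σhalf²=0.302758
  +E: nom +41.340 → Σnom=170.220; wc +0.430/-0.470 → slack +1.565/-1.233; half-tol=0.450, Σhalf²=0.505258
  -F: nom -17.800 → Σnom=152.420; wc +0.350/-0.350 → slack +1.915/-1.583; half-tol=0.350, Σhalf²=0.627758
Nominal = 152.420. Worst-case = [152.420 - 1.583, 152.420 + 1.915] = [150.837, 154.335]. RSS = √0.627758 = 0.792.

nominal=152.420 wc=[150.837,154.335] rss=0.792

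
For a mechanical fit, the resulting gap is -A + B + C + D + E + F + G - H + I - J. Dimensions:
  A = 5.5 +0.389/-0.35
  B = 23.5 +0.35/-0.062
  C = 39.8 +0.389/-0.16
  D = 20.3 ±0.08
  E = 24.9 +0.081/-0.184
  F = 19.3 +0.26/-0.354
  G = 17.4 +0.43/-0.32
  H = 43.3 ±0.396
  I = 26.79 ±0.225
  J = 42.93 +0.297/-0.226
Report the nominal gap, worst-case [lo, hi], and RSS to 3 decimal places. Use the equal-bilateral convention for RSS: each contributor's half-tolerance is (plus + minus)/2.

nominal=80.260 wc=[77.793,83.047] rss=0.888

Stack each dimension's contribution:
  -A: nom -5.500 → Σnom=-5.500; wc +0.350/-0.389 → slack +0.350/-0.389; half-tol=0.369, Σhalf²=0.136530
  +B: nom +23.500 → Σnom=18.000; wc +0.350/-0.062 → slack +0.700/-0.451; half-tol=0.206, Σhalf²=0.178966
  +C: nom +39.800 → Σnom=57.800; wc +0.389/-0.160 → slack +1.089/-0.611; half-tol=0.275, Σhalf²=0.254317
  +D: nom +20.300 → Σnom=78.100; wc +0.080/-0.080 → slack +1.169/-0.691; half-tol=0.080, Σhalf²=0.260717
  +E: nom +24.900 → Σnom=103.000; wc +0.081/-0.184 → slack +1.250/-0.875; half-tol=0.133, Σhalf²=0.278273
  +F: nom +19.300 → Σnom=122.300; wc +0.260/-0.354 → slack +1.510/-1.229; half-tol=0.307, Σhalf²=0.372522
  +G: nom +17.400 → Σnom=139.700; wc +0.430/-0.320 → slack +1.940/-1.549; half-tol=0.375, Σhalf²=0.513147
  -H: nom -43.300 → Σnom=96.400; wc +0.396/-0.396 → slack +2.336/-1.945; half-tol=0.396, Σhalf²=0.669963
  +I: nom +26.790 → Σnom=123.190; wc +0.225/-0.225 → slack +2.561/-2.170; half-tol=0.225, Σhalf²=0.720588
  -J: nom -42.930 → Σnom=80.260; wc +0.226/-0.297 → slack +2.787/-2.467; half-tol=0.262, Σhalf²=0.788970
Nominal = 80.260. Worst-case = [80.260 - 2.467, 80.260 + 2.787] = [77.793, 83.047]. RSS = √0.788970 = 0.888.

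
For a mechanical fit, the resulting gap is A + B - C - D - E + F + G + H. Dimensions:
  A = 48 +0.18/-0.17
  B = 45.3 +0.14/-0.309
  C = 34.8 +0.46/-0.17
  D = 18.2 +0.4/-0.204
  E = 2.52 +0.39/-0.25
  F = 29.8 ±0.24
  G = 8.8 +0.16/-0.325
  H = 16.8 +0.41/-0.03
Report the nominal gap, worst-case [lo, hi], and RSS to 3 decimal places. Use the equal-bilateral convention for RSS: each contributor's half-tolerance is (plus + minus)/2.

Stack each dimension's contribution:
  +A: nom +48.000 → Σnom=48.000; wc +0.180/-0.170 → slack +0.180/-0.170; half-tol=0.175, Σhalf²=0.030625
  +B: nom +45.300 → Σnom=93.300; wc +0.140/-0.309 → slack +0.320/-0.479; half-tol=0.225, Σhalf²=0.081025
  -C: nom -34.800 → Σnom=58.500; wc +0.170/-0.460 → slack +0.490/-0.939; half-tol=0.315, Σhalf²=0.180250
  -D: nom -18.200 → Σnom=40.300; wc +0.204/-0.400 → slack +0.694/-1.339; half-tol=0.302, Σhalf²=0.271454
  -E: nom -2.520 → Σnom=37.780; wc +0.250/-0.390 → slack +0.944/-1.729; half-tol=0.320, Σhalf²=0.373854
  +F: nom +29.800 → Σnom=67.580; wc +0.240/-0.240 → slack +1.184/-1.969; half-tol=0.240, Σhalf²=0.431454
  +G: nom +8.800 → Σnom=76.380; wc +0.160/-0.325 → slack +1.344/-2.294; half-tol=0.242, Σhalf²=0.490260
  +H: nom +16.800 → Σnom=93.180; wc +0.410/-0.030 → slack +1.754/-2.324; half-tol=0.220, Σhalf²=0.538660
Nominal = 93.180. Worst-case = [93.180 - 2.324, 93.180 + 1.754] = [90.856, 94.934]. RSS = √0.538660 = 0.734.

nominal=93.180 wc=[90.856,94.934] rss=0.734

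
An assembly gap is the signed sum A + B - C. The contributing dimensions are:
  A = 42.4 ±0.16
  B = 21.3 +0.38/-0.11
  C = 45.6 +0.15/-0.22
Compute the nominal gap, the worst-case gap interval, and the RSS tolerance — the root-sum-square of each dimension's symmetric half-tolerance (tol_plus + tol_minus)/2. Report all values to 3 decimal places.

Stack each dimension's contribution:
  +A: nom +42.400 → Σnom=42.400; wc +0.160/-0.160 → slack +0.160/-0.160; half-tol=0.160, Σhalf²=0.025600
  +B: nom +21.300 → Σnom=63.700; wc +0.380/-0.110 → slack +0.540/-0.270; half-tol=0.245, Σhalf²=0.085625
  -C: nom -45.600 → Σnom=18.100; wc +0.220/-0.150 → slack +0.760/-0.420; half-tol=0.185, Σhalf²=0.119850
Nominal = 18.100. Worst-case = [18.100 - 0.420, 18.100 + 0.760] = [17.680, 18.860]. RSS = √0.119850 = 0.346.

nominal=18.100 wc=[17.680,18.860] rss=0.346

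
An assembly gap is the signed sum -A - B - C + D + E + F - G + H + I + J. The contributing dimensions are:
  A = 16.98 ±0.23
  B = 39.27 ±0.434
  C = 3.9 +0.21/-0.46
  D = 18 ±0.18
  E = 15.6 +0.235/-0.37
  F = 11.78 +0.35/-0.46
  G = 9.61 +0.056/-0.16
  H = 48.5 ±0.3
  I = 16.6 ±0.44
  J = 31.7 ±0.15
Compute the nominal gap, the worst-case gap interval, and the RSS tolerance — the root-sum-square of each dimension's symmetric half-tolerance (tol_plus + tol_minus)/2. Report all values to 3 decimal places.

nominal=72.420 wc=[69.590,75.359] rss=0.979

Stack each dimension's contribution:
  -A: nom -16.980 → Σnom=-16.980; wc +0.230/-0.230 → slack +0.230/-0.230; half-tol=0.230, Σhalf²=0.052900
  -B: nom -39.270 → Σnom=-56.250; wc +0.434/-0.434 → slack +0.664/-0.664; half-tol=0.434, Σhalf²=0.241256
  -C: nom -3.900 → Σnom=-60.150; wc +0.460/-0.210 → slack +1.124/-0.874; half-tol=0.335, Σhalf²=0.353481
  +D: nom +18.000 → Σnom=-42.150; wc +0.180/-0.180 → slack +1.304/-1.054; half-tol=0.180, Σhalf²=0.385881
  +E: nom +15.600 → Σnom=-26.550; wc +0.235/-0.370 → slack +1.539/-1.424; half-tol=0.302, Σhalf²=0.477387
  +F: nom +11.780 → Σnom=-14.770; wc +0.350/-0.460 → slack +1.889/-1.884; half-tol=0.405, Σhalf²=0.641412
  -G: nom -9.610 → Σnom=-24.380; wc +0.160/-0.056 → slack +2.049/-1.940; half-tol=0.108, Σhalf²=0.653076
  +H: nom +48.500 → Σnom=24.120; wc +0.300/-0.300 → slack +2.349/-2.240; half-tol=0.300, Σhalf²=0.743076
  +I: nom +16.600 → Σnom=40.720; wc +0.440/-0.440 → slack +2.789/-2.680; half-tol=0.440, Σhalf²=0.936676
  +J: nom +31.700 → Σnom=72.420; wc +0.150/-0.150 → slack +2.939/-2.830; half-tol=0.150, Σhalf²=0.959176
Nominal = 72.420. Worst-case = [72.420 - 2.830, 72.420 + 2.939] = [69.590, 75.359]. RSS = √0.959176 = 0.979.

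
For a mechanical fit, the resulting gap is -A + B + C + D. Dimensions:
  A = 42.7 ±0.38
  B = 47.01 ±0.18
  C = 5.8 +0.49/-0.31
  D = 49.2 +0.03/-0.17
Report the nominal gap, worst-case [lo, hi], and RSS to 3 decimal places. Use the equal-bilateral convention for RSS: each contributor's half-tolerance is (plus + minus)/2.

nominal=59.310 wc=[58.270,60.390] rss=0.589

Stack each dimension's contribution:
  -A: nom -42.700 → Σnom=-42.700; wc +0.380/-0.380 → slack +0.380/-0.380; half-tol=0.380, Σhalf²=0.144400
  +B: nom +47.010 → Σnom=4.310; wc +0.180/-0.180 → slack +0.560/-0.560; half-tol=0.180, Σhalf²=0.176800
  +C: nom +5.800 → Σnom=10.110; wc +0.490/-0.310 → slack +1.050/-0.870; half-tol=0.400, Σhalf²=0.336800
  +D: nom +49.200 → Σnom=59.310; wc +0.030/-0.170 → slack +1.080/-1.040; half-tol=0.100, Σhalf²=0.346800
Nominal = 59.310. Worst-case = [59.310 - 1.040, 59.310 + 1.080] = [58.270, 60.390]. RSS = √0.346800 = 0.589.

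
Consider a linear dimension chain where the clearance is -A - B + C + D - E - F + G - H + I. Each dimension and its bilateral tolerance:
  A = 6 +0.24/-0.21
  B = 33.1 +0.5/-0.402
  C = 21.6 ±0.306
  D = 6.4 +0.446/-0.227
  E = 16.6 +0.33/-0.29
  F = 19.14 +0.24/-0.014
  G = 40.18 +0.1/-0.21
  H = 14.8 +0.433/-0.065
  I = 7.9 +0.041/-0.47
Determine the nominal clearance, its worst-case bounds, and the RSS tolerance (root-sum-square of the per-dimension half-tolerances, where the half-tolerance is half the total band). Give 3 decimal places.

Stack each dimension's contribution:
  -A: nom -6.000 → Σnom=-6.000; wc +0.210/-0.240 → slack +0.210/-0.240; half-tol=0.225, Σhalf²=0.050625
  -B: nom -33.100 → Σnom=-39.100; wc +0.402/-0.500 → slack +0.612/-0.740; half-tol=0.451, Σhalf²=0.254026
  +C: nom +21.600 → Σnom=-17.500; wc +0.306/-0.306 → slack +0.918/-1.046; half-tol=0.306, Σhalf²=0.347662
  +D: nom +6.400 → Σnom=-11.100; wc +0.446/-0.227 → slack +1.364/-1.273; half-tol=0.337, Σhalf²=0.460894
  -E: nom -16.600 → Σnom=-27.700; wc +0.290/-0.330 → slack +1.654/-1.603; half-tol=0.310, Σhalf²=0.556994
  -F: nom -19.140 → Σnom=-46.840; wc +0.014/-0.240 → slack +1.668/-1.843; half-tol=0.127, Σhalf²=0.573123
  +G: nom +40.180 → Σnom=-6.660; wc +0.100/-0.210 → slack +1.768/-2.053; half-tol=0.155, Σhalf²=0.597148
  -H: nom -14.800 → Σnom=-21.460; wc +0.065/-0.433 → slack +1.833/-2.486; half-tol=0.249, Σhalf²=0.659149
  +I: nom +7.900 → Σnom=-13.560; wc +0.041/-0.470 → slack +1.874/-2.956; half-tol=0.256, Σhalf²=0.724429
Nominal = -13.560. Worst-case = [-13.560 - 2.956, -13.560 + 1.874] = [-16.516, -11.686]. RSS = √0.724429 = 0.851.

nominal=-13.560 wc=[-16.516,-11.686] rss=0.851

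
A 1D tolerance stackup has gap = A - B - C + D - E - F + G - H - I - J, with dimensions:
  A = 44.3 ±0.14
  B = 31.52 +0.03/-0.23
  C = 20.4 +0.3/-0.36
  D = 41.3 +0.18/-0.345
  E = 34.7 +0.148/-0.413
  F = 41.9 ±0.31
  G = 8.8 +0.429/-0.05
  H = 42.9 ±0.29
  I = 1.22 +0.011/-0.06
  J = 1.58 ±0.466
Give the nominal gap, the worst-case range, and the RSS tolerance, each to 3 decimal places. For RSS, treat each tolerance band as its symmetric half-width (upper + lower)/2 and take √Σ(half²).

Stack each dimension's contribution:
  +A: nom +44.300 → Σnom=44.300; wc +0.140/-0.140 → slack +0.140/-0.140; half-tol=0.140, Σhalf²=0.019600
  -B: nom -31.520 → Σnom=12.780; wc +0.230/-0.030 → slack +0.370/-0.170; half-tol=0.130, Σhalf²=0.036500
  -C: nom -20.400 → Σnom=-7.620; wc +0.360/-0.300 → slack +0.730/-0.470; half-tol=0.330, Σhalf²=0.145400
  +D: nom +41.300 → Σnom=33.680; wc +0.180/-0.345 → slack +0.910/-0.815; half-tol=0.262, Σhalf²=0.214306
  -E: nom -34.700 → Σnom=-1.020; wc +0.413/-0.148 → slack +1.323/-0.963; half-tol=0.280, Σhalf²=0.292986
  -F: nom -41.900 → Σnom=-42.920; wc +0.310/-0.310 → slack +1.633/-1.273; half-tol=0.310, Σhalf²=0.389086
  +G: nom +8.800 → Σnom=-34.120; wc +0.429/-0.050 → slack +2.062/-1.323; half-tol=0.239, Σhalf²=0.446447
  -H: nom -42.900 → Σnom=-77.020; wc +0.290/-0.290 → slack +2.352/-1.613; half-tol=0.290, Σhalf²=0.530547
  -I: nom -1.220 → Σnom=-78.240; wc +0.060/-0.011 → slack +2.412/-1.624; half-tol=0.035, Σhalf²=0.531807
  -J: nom -1.580 → Σnom=-79.820; wc +0.466/-0.466 → slack +2.878/-2.090; half-tol=0.466, Σhalf²=0.748963
Nominal = -79.820. Worst-case = [-79.820 - 2.090, -79.820 + 2.878] = [-81.910, -76.942]. RSS = √0.748963 = 0.865.

nominal=-79.820 wc=[-81.910,-76.942] rss=0.865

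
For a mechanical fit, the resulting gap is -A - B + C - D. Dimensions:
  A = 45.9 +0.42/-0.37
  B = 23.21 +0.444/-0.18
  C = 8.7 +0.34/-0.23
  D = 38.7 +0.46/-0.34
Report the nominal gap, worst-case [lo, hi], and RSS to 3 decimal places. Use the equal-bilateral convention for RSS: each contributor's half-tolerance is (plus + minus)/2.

Stack each dimension's contribution:
  -A: nom -45.900 → Σnom=-45.900; wc +0.370/-0.420 → slack +0.370/-0.420; half-tol=0.395, Σhalf²=0.156025
  -B: nom -23.210 → Σnom=-69.110; wc +0.180/-0.444 → slack +0.550/-0.864; half-tol=0.312, Σhalf²=0.253369
  +C: nom +8.700 → Σnom=-60.410; wc +0.340/-0.230 → slack +0.890/-1.094; half-tol=0.285, Σhalf²=0.334594
  -D: nom -38.700 → Σnom=-99.110; wc +0.340/-0.460 → slack +1.230/-1.554; half-tol=0.400, Σhalf²=0.494594
Nominal = -99.110. Worst-case = [-99.110 - 1.554, -99.110 + 1.230] = [-100.664, -97.880]. RSS = √0.494594 = 0.703.

nominal=-99.110 wc=[-100.664,-97.880] rss=0.703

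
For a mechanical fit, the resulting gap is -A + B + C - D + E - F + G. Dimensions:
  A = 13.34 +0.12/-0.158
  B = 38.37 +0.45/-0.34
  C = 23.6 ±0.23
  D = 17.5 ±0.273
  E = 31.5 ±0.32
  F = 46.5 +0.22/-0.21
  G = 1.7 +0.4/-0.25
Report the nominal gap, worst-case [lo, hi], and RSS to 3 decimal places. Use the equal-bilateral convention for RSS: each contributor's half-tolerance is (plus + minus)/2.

Stack each dimension's contribution:
  -A: nom -13.340 → Σnom=-13.340; wc +0.158/-0.120 → slack +0.158/-0.120; half-tol=0.139, Σhalf²=0.019321
  +B: nom +38.370 → Σnom=25.030; wc +0.450/-0.340 → slack +0.608/-0.460; half-tol=0.395, Σhalf²=0.175346
  +C: nom +23.600 → Σnom=48.630; wc +0.230/-0.230 → slack +0.838/-0.690; half-tol=0.230, Σhalf²=0.228246
  -D: nom -17.500 → Σnom=31.130; wc +0.273/-0.273 → slack +1.111/-0.963; half-tol=0.273, Σhalf²=0.302775
  +E: nom +31.500 → Σnom=62.630; wc +0.320/-0.320 → slack +1.431/-1.283; half-tol=0.320, Σhalf²=0.405175
  -F: nom -46.500 → Σnom=16.130; wc +0.210/-0.220 → slack +1.641/-1.503; half-tol=0.215, Σhalf²=0.451400
  +G: nom +1.700 → Σnom=17.830; wc +0.400/-0.250 → slack +2.041/-1.753; half-tol=0.325, Σhalf²=0.557025
Nominal = 17.830. Worst-case = [17.830 - 1.753, 17.830 + 2.041] = [16.077, 19.871]. RSS = √0.557025 = 0.746.

nominal=17.830 wc=[16.077,19.871] rss=0.746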